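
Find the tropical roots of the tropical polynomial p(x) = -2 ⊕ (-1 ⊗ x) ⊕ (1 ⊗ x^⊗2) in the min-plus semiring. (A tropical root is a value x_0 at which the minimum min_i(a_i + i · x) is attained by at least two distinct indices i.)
Roots: {-2, -1}

Each tropical root is a break point of the lower envelope of the lines y = a_i + i · x (there are 3 lines, with slopes 0, 1, ..., 2). Only the lines that attain the minimum somewhere contribute to roots; other lines are dominated. Here the surviving (envelope) indices are i = 2, i = 1, i = 0.
Intersections between consecutive envelope lines give the roots: for adjacent envelope indices i < j the intersection is x = (a_i − a_j) / (j − i). Reading off the sorted break points: {-2, -1}.
Verification: at each break x_0, at least two indices attain the minimum of min_i(a_i + i · x_0).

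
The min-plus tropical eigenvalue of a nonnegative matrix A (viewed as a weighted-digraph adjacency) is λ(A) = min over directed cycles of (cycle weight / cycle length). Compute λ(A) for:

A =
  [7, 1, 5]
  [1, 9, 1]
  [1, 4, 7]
λ(A) = 1

Enumerate directed cycles and compute their means (weight / length). Sample:
  cycle 0 → 0: weight = 7, length = 1, mean = 7/1 ≈ 7.000
  cycle 1 → 1: weight = 9, length = 1, mean = 9/1 ≈ 9.000
  cycle 2 → 2: weight = 7, length = 1, mean = 7/1 ≈ 7.000
  cycle 0 → 1 → 0: weight = 2, length = 2, mean = 2/2 ≈ 1.000
  cycle 0 → 2 → 0: weight = 6, length = 2, mean = 6/2 ≈ 3.000
  cycle 1 → 0 → 1: weight = 2, length = 2, mean = 2/2 ≈ 1.000
Minimum mean = 1.000, attained e.g. along the cycle 0 → 1 → 0 with weight 2 and length 2. So λ(A) = 2/2 = 1.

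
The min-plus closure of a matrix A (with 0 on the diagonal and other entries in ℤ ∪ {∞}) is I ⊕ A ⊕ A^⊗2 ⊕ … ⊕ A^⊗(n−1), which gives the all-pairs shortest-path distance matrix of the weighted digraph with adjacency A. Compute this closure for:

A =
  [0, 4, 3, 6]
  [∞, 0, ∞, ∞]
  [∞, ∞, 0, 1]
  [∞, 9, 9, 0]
Closure =
  [0, 4, 3, 4]
  [∞, 0, ∞, ∞]
  [∞, 10, 0, 1]
  [∞, 9, 9, 0]

This is the Floyd-Warshall all-pairs shortest-path computation. For each intermediate vertex k = 0, 1, …, 3, update dist[i][j] ← min(dist[i][j], dist[i][k] + dist[k][j]). The final matrix gives, for each (i, j), the minimum total weight of any directed path from i to j (possibly empty when i = j).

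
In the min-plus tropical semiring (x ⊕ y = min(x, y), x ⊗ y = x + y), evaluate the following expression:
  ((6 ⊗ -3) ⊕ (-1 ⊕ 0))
((6 ⊗ -3) ⊕ (-1 ⊕ 0)) = -1

Expand innermost to outermost. Recall ⊕ takes the minimum of its arguments and ⊗ takes their sum. Working out the expression ((6 ⊗ -3) ⊕ (-1 ⊕ 0)) gives -1.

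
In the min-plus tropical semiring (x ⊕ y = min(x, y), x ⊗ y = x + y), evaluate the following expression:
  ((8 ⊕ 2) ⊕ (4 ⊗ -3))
((8 ⊕ 2) ⊕ (4 ⊗ -3)) = 1

Expand innermost to outermost. Recall ⊕ takes the minimum of its arguments and ⊗ takes their sum. Working out the expression ((8 ⊕ 2) ⊕ (4 ⊗ -3)) gives 1.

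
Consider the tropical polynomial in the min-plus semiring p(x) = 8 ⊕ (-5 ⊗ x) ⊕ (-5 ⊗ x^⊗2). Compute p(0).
p(0) = -5

A tropical monomial a ⊗ x^⊗i evaluates to a + i · x. Evaluating each term at x = 0:
  Term 0 contributes 8 + 0 · 0 = 8
  Term 1 contributes -5 + 1 · 0 = -5
  Term 2 contributes -5 + 2 · 0 = -5
p(0) = ⊕ of these = min[8, -5, -5] = -5.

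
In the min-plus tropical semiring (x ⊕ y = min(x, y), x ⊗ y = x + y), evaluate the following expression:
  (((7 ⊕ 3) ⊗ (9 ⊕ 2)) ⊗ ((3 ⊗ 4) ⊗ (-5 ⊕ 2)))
(((7 ⊕ 3) ⊗ (9 ⊕ 2)) ⊗ ((3 ⊗ 4) ⊗ (-5 ⊕ 2))) = 7

Expand innermost to outermost. Recall ⊕ takes the minimum of its arguments and ⊗ takes their sum. Working out the expression (((7 ⊕ 3) ⊗ (9 ⊕ 2)) ⊗ ((3 ⊗ 4) ⊗ (-5 ⊕ 2))) gives 7.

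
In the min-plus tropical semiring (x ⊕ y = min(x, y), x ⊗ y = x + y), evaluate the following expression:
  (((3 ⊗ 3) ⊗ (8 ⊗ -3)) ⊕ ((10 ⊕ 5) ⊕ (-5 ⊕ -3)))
(((3 ⊗ 3) ⊗ (8 ⊗ -3)) ⊕ ((10 ⊕ 5) ⊕ (-5 ⊕ -3))) = -5

Expand innermost to outermost. Recall ⊕ takes the minimum of its arguments and ⊗ takes their sum. Working out the expression (((3 ⊗ 3) ⊗ (8 ⊗ -3)) ⊕ ((10 ⊕ 5) ⊕ (-5 ⊕ -3))) gives -5.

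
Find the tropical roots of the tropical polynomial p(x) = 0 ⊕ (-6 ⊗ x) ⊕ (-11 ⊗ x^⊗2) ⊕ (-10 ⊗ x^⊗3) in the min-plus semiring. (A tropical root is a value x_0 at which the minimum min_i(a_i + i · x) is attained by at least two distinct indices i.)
Roots: {-1, 5, 6}

Each tropical root is a break point of the lower envelope of the lines y = a_i + i · x (there are 4 lines, with slopes 0, 1, ..., 3). Only the lines that attain the minimum somewhere contribute to roots; other lines are dominated. Here the surviving (envelope) indices are i = 3, i = 2, i = 1, i = 0.
Intersections between consecutive envelope lines give the roots: for adjacent envelope indices i < j the intersection is x = (a_i − a_j) / (j − i). Reading off the sorted break points: {-1, 5, 6}.
Verification: at each break x_0, at least two indices attain the minimum of min_i(a_i + i · x_0).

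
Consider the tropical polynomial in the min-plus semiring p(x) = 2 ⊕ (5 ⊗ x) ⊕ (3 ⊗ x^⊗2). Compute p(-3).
p(-3) = -3

A tropical monomial a ⊗ x^⊗i evaluates to a + i · x. Evaluating each term at x = -3:
  Term 0 contributes 2 + 0 · -3 = 2
  Term 1 contributes 5 + 1 · -3 = 2
  Term 2 contributes 3 + 2 · -3 = -3
p(-3) = ⊕ of these = min[2, 2, -3] = -3.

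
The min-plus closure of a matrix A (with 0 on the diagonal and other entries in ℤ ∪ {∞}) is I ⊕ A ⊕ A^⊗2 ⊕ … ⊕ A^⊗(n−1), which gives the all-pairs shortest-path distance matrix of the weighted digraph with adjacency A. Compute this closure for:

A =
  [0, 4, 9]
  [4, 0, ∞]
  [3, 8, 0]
Closure =
  [0, 4, 9]
  [4, 0, 13]
  [3, 7, 0]

This is the Floyd-Warshall all-pairs shortest-path computation. For each intermediate vertex k = 0, 1, …, 2, update dist[i][j] ← min(dist[i][j], dist[i][k] + dist[k][j]). The final matrix gives, for each (i, j), the minimum total weight of any directed path from i to j (possibly empty when i = j).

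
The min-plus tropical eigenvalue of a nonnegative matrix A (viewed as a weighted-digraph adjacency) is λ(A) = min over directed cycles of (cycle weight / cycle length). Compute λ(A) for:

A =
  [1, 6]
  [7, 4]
λ(A) = 1

Enumerate directed cycles and compute their means (weight / length). Sample:
  cycle 0 → 0: weight = 1, length = 1, mean = 1/1 ≈ 1.000
  cycle 1 → 1: weight = 4, length = 1, mean = 4/1 ≈ 4.000
  cycle 0 → 1 → 0: weight = 13, length = 2, mean = 13/2 ≈ 6.500
  cycle 1 → 0 → 1: weight = 13, length = 2, mean = 13/2 ≈ 6.500
Minimum mean = 1.000, attained e.g. along the cycle 0 → 0 with weight 1 and length 1. So λ(A) = 1/1 = 1.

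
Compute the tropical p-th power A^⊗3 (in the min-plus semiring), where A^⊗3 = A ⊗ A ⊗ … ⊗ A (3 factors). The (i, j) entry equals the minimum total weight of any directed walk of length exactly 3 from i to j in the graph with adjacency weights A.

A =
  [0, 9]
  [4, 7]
A^⊗3 =
  [0, 9]
  [4, 13]

Each entry (A^⊗3)_ij equals the minimum over all length-3 walks i = v_0 → v_1 → … → v_3 = j of Σ_t A[v_t][v_{t+1}]. For example, for (i, j) = (0, 1) we minimise over 4 possible intermediate vertex sequences; the minimum is 9, attained along the walk 0 → 0 → 0 → 1.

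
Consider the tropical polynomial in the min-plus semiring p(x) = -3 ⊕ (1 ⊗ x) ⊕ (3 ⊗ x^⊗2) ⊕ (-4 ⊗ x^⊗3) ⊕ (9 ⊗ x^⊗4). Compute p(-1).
p(-1) = -7

A tropical monomial a ⊗ x^⊗i evaluates to a + i · x. Evaluating each term at x = -1:
  Term 0 contributes -3 + 0 · -1 = -3
  Term 1 contributes 1 + 1 · -1 = 0
  Term 2 contributes 3 + 2 · -1 = 1
  Term 3 contributes -4 + 3 · -1 = -7
  Term 4 contributes 9 + 4 · -1 = 5
p(-1) = ⊕ of these = min[-3, 0, 1, -7, 5] = -7.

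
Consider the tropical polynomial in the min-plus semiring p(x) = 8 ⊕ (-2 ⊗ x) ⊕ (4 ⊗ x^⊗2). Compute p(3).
p(3) = 1

A tropical monomial a ⊗ x^⊗i evaluates to a + i · x. Evaluating each term at x = 3:
  Term 0 contributes 8 + 0 · 3 = 8
  Term 1 contributes -2 + 1 · 3 = 1
  Term 2 contributes 4 + 2 · 3 = 10
p(3) = ⊕ of these = min[8, 1, 10] = 1.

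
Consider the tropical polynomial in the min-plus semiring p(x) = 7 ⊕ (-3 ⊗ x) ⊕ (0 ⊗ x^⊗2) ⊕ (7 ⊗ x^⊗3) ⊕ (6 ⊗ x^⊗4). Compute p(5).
p(5) = 2

A tropical monomial a ⊗ x^⊗i evaluates to a + i · x. Evaluating each term at x = 5:
  Term 0 contributes 7 + 0 · 5 = 7
  Term 1 contributes -3 + 1 · 5 = 2
  Term 2 contributes 0 + 2 · 5 = 10
  Term 3 contributes 7 + 3 · 5 = 22
  Term 4 contributes 6 + 4 · 5 = 26
p(5) = ⊕ of these = min[7, 2, 10, 22, 26] = 2.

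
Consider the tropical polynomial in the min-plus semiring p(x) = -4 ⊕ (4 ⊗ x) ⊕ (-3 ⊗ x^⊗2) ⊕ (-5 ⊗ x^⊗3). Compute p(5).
p(5) = -4

A tropical monomial a ⊗ x^⊗i evaluates to a + i · x. Evaluating each term at x = 5:
  Term 0 contributes -4 + 0 · 5 = -4
  Term 1 contributes 4 + 1 · 5 = 9
  Term 2 contributes -3 + 2 · 5 = 7
  Term 3 contributes -5 + 3 · 5 = 10
p(5) = ⊕ of these = min[-4, 9, 7, 10] = -4.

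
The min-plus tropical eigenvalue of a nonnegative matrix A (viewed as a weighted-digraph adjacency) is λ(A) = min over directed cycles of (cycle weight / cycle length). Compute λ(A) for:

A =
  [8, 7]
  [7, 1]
λ(A) = 1

Enumerate directed cycles and compute their means (weight / length). Sample:
  cycle 0 → 0: weight = 8, length = 1, mean = 8/1 ≈ 8.000
  cycle 1 → 1: weight = 1, length = 1, mean = 1/1 ≈ 1.000
  cycle 0 → 1 → 0: weight = 14, length = 2, mean = 14/2 ≈ 7.000
  cycle 1 → 0 → 1: weight = 14, length = 2, mean = 14/2 ≈ 7.000
Minimum mean = 1.000, attained e.g. along the cycle 1 → 1 with weight 1 and length 1. So λ(A) = 1/1 = 1.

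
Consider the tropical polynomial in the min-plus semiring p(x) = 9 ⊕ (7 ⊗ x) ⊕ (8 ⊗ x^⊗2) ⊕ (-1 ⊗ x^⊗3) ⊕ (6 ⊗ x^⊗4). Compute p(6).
p(6) = 9

A tropical monomial a ⊗ x^⊗i evaluates to a + i · x. Evaluating each term at x = 6:
  Term 0 contributes 9 + 0 · 6 = 9
  Term 1 contributes 7 + 1 · 6 = 13
  Term 2 contributes 8 + 2 · 6 = 20
  Term 3 contributes -1 + 3 · 6 = 17
  Term 4 contributes 6 + 4 · 6 = 30
p(6) = ⊕ of these = min[9, 13, 20, 17, 30] = 9.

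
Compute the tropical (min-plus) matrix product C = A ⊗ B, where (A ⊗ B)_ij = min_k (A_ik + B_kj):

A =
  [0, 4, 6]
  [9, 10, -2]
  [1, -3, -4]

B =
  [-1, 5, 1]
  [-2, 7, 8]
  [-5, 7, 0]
A ⊗ B =
  [-1, 5, 1]
  [-7, 5, -2]
  [-9, 3, -4]

Apply the min-plus product entry-by-entry:
  C[0][0] = min over k of (A[0][0] + B[0][0] = 0 + -1 = -1, A[0][1] + B[1][0] = 4 + -2 = 2, A[0][2] + B[2][0] = 6 + -5 = 1) = -1 (attained at k = 0)
  C[0][1] = min over k of (A[0][0] + B[0][1] = 0 + 5 = 5, A[0][1] + B[1][1] = 4 + 7 = 11, A[0][2] + B[2][1] = 6 + 7 = 13) = 5 (attained at k = 0)
  C[0][2] = min over k of (A[0][0] + B[0][2] = 0 + 1 = 1, A[0][1] + B[1][2] = 4 + 8 = 12, A[0][2] + B[2][2] = 6 + 0 = 6) = 1 (attained at k = 0)
  C[1][0] = min over k of (A[1][0] + B[0][0] = 9 + -1 = 8, A[1][1] + B[1][0] = 10 + -2 = 8, A[1][2] + B[2][0] = -2 + -5 = -7) = -7 (attained at k = 2)
  C[1][1] = min over k of (A[1][0] + B[0][1] = 9 + 5 = 14, A[1][1] + B[1][1] = 10 + 7 = 17, A[1][2] + B[2][1] = -2 + 7 = 5) = 5 (attained at k = 2)
  C[1][2] = min over k of (A[1][0] + B[0][2] = 9 + 1 = 10, A[1][1] + B[1][2] = 10 + 8 = 18, A[1][2] + B[2][2] = -2 + 0 = -2) = -2 (attained at k = 2)
  C[2][0] = min over k of (A[2][0] + B[0][0] = 1 + -1 = 0, A[2][1] + B[1][0] = -3 + -2 = -5, A[2][2] + B[2][0] = -4 + -5 = -9) = -9 (attained at k = 2)
  C[2][1] = min over k of (A[2][0] + B[0][1] = 1 + 5 = 6, A[2][1] + B[1][1] = -3 + 7 = 4, A[2][2] + B[2][1] = -4 + 7 = 3) = 3 (attained at k = 2)
  C[2][2] = min over k of (A[2][0] + B[0][2] = 1 + 1 = 2, A[2][1] + B[1][2] = -3 + 8 = 5, A[2][2] + B[2][2] = -4 + 0 = -4) = -4 (attained at k = 2)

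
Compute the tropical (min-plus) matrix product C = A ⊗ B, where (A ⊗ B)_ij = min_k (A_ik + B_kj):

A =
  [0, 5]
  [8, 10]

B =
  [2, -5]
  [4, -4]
A ⊗ B =
  [2, -5]
  [10, 3]

Apply the min-plus product entry-by-entry:
  C[0][0] = min over k of (A[0][0] + B[0][0] = 0 + 2 = 2, A[0][1] + B[1][0] = 5 + 4 = 9) = 2 (attained at k = 0)
  C[0][1] = min over k of (A[0][0] + B[0][1] = 0 + -5 = -5, A[0][1] + B[1][1] = 5 + -4 = 1) = -5 (attained at k = 0)
  C[1][0] = min over k of (A[1][0] + B[0][0] = 8 + 2 = 10, A[1][1] + B[1][0] = 10 + 4 = 14) = 10 (attained at k = 0)
  C[1][1] = min over k of (A[1][0] + B[0][1] = 8 + -5 = 3, A[1][1] + B[1][1] = 10 + -4 = 6) = 3 (attained at k = 0)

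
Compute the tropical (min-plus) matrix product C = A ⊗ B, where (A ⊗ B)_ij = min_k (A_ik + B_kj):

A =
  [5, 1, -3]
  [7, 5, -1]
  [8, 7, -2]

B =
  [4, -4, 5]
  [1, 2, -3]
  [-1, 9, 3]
A ⊗ B =
  [-4, 1, -2]
  [-2, 3, 2]
  [-3, 4, 1]

Apply the min-plus product entry-by-entry:
  C[0][0] = min over k of (A[0][0] + B[0][0] = 5 + 4 = 9, A[0][1] + B[1][0] = 1 + 1 = 2, A[0][2] + B[2][0] = -3 + -1 = -4) = -4 (attained at k = 2)
  C[0][1] = min over k of (A[0][0] + B[0][1] = 5 + -4 = 1, A[0][1] + B[1][1] = 1 + 2 = 3, A[0][2] + B[2][1] = -3 + 9 = 6) = 1 (attained at k = 0)
  C[0][2] = min over k of (A[0][0] + B[0][2] = 5 + 5 = 10, A[0][1] + B[1][2] = 1 + -3 = -2, A[0][2] + B[2][2] = -3 + 3 = 0) = -2 (attained at k = 1)
  C[1][0] = min over k of (A[1][0] + B[0][0] = 7 + 4 = 11, A[1][1] + B[1][0] = 5 + 1 = 6, A[1][2] + B[2][0] = -1 + -1 = -2) = -2 (attained at k = 2)
  C[1][1] = min over k of (A[1][0] + B[0][1] = 7 + -4 = 3, A[1][1] + B[1][1] = 5 + 2 = 7, A[1][2] + B[2][1] = -1 + 9 = 8) = 3 (attained at k = 0)
  C[1][2] = min over k of (A[1][0] + B[0][2] = 7 + 5 = 12, A[1][1] + B[1][2] = 5 + -3 = 2, A[1][2] + B[2][2] = -1 + 3 = 2) = 2 (attained at k = 1)
  C[2][0] = min over k of (A[2][0] + B[0][0] = 8 + 4 = 12, A[2][1] + B[1][0] = 7 + 1 = 8, A[2][2] + B[2][0] = -2 + -1 = -3) = -3 (attained at k = 2)
  C[2][1] = min over k of (A[2][0] + B[0][1] = 8 + -4 = 4, A[2][1] + B[1][1] = 7 + 2 = 9, A[2][2] + B[2][1] = -2 + 9 = 7) = 4 (attained at k = 0)
  C[2][2] = min over k of (A[2][0] + B[0][2] = 8 + 5 = 13, A[2][1] + B[1][2] = 7 + -3 = 4, A[2][2] + B[2][2] = -2 + 3 = 1) = 1 (attained at k = 2)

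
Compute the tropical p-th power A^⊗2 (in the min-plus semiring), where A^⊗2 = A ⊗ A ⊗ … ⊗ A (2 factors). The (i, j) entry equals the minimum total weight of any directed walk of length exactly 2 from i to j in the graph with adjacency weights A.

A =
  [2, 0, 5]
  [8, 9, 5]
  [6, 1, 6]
A^⊗2 =
  [4, 2, 5]
  [10, 6, 11]
  [8, 6, 6]

Each entry (A^⊗2)_ij equals the minimum over all length-2 walks i = v_0 → v_1 → … → v_2 = j of Σ_t A[v_t][v_{t+1}]. For example, for (i, j) = (0, 2) we minimise over 3 possible intermediate vertex sequences; the minimum is 5, attained along the walk 0 → 1 → 2.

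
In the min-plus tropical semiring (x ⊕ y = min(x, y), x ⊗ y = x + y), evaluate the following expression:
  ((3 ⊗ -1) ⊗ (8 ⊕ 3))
((3 ⊗ -1) ⊗ (8 ⊕ 3)) = 5

Expand innermost to outermost. Recall ⊕ takes the minimum of its arguments and ⊗ takes their sum. Working out the expression ((3 ⊗ -1) ⊗ (8 ⊕ 3)) gives 5.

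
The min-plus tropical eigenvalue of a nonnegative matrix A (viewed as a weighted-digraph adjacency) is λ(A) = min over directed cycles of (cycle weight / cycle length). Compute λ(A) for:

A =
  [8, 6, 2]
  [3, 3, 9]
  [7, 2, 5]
λ(A) = 7/3

Enumerate directed cycles and compute their means (weight / length). Sample:
  cycle 0 → 0: weight = 8, length = 1, mean = 8/1 ≈ 8.000
  cycle 1 → 1: weight = 3, length = 1, mean = 3/1 ≈ 3.000
  cycle 2 → 2: weight = 5, length = 1, mean = 5/1 ≈ 5.000
  cycle 0 → 1 → 0: weight = 9, length = 2, mean = 9/2 ≈ 4.500
  cycle 0 → 2 → 0: weight = 9, length = 2, mean = 9/2 ≈ 4.500
  cycle 1 → 0 → 1: weight = 9, length = 2, mean = 9/2 ≈ 4.500
Minimum mean = 2.333, attained e.g. along the cycle 0 → 2 → 1 → 0 with weight 7 and length 3. So λ(A) = 7/3 = 7/3.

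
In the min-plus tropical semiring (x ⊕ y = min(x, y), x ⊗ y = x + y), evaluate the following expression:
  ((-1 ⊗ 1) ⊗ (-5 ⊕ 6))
((-1 ⊗ 1) ⊗ (-5 ⊕ 6)) = -5

Expand innermost to outermost. Recall ⊕ takes the minimum of its arguments and ⊗ takes their sum. Working out the expression ((-1 ⊗ 1) ⊗ (-5 ⊕ 6)) gives -5.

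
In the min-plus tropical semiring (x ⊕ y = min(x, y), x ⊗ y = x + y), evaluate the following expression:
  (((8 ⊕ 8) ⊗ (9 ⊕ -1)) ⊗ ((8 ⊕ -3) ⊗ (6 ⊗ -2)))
(((8 ⊕ 8) ⊗ (9 ⊕ -1)) ⊗ ((8 ⊕ -3) ⊗ (6 ⊗ -2))) = 8

Expand innermost to outermost. Recall ⊕ takes the minimum of its arguments and ⊗ takes their sum. Working out the expression (((8 ⊕ 8) ⊗ (9 ⊕ -1)) ⊗ ((8 ⊕ -3) ⊗ (6 ⊗ -2))) gives 8.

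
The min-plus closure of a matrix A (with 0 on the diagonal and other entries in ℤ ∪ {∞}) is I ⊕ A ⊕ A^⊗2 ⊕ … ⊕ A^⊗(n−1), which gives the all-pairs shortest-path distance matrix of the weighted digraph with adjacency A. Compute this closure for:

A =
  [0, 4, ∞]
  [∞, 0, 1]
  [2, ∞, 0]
Closure =
  [0, 4, 5]
  [3, 0, 1]
  [2, 6, 0]

This is the Floyd-Warshall all-pairs shortest-path computation. For each intermediate vertex k = 0, 1, …, 2, update dist[i][j] ← min(dist[i][j], dist[i][k] + dist[k][j]). The final matrix gives, for each (i, j), the minimum total weight of any directed path from i to j (possibly empty when i = j).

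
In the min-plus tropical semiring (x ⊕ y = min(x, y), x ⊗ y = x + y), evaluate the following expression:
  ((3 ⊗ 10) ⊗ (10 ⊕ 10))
((3 ⊗ 10) ⊗ (10 ⊕ 10)) = 23

Expand innermost to outermost. Recall ⊕ takes the minimum of its arguments and ⊗ takes their sum. Working out the expression ((3 ⊗ 10) ⊗ (10 ⊕ 10)) gives 23.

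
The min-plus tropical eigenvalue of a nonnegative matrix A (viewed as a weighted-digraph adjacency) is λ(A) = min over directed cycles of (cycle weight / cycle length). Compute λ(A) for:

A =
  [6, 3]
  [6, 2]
λ(A) = 2

Enumerate directed cycles and compute their means (weight / length). Sample:
  cycle 0 → 0: weight = 6, length = 1, mean = 6/1 ≈ 6.000
  cycle 1 → 1: weight = 2, length = 1, mean = 2/1 ≈ 2.000
  cycle 0 → 1 → 0: weight = 9, length = 2, mean = 9/2 ≈ 4.500
  cycle 1 → 0 → 1: weight = 9, length = 2, mean = 9/2 ≈ 4.500
Minimum mean = 2.000, attained e.g. along the cycle 1 → 1 with weight 2 and length 1. So λ(A) = 2/1 = 2.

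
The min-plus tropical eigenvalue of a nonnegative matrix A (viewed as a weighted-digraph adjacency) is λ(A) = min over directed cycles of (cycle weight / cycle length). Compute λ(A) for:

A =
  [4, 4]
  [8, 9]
λ(A) = 4

Enumerate directed cycles and compute their means (weight / length). Sample:
  cycle 0 → 0: weight = 4, length = 1, mean = 4/1 ≈ 4.000
  cycle 1 → 1: weight = 9, length = 1, mean = 9/1 ≈ 9.000
  cycle 0 → 1 → 0: weight = 12, length = 2, mean = 12/2 ≈ 6.000
  cycle 1 → 0 → 1: weight = 12, length = 2, mean = 12/2 ≈ 6.000
Minimum mean = 4.000, attained e.g. along the cycle 0 → 0 with weight 4 and length 1. So λ(A) = 4/1 = 4.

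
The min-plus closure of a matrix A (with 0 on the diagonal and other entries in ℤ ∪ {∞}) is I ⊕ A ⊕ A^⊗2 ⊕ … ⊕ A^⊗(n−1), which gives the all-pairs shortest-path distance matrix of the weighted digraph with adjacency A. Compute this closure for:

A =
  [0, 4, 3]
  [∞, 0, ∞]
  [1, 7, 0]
Closure =
  [0, 4, 3]
  [∞, 0, ∞]
  [1, 5, 0]

This is the Floyd-Warshall all-pairs shortest-path computation. For each intermediate vertex k = 0, 1, …, 2, update dist[i][j] ← min(dist[i][j], dist[i][k] + dist[k][j]). The final matrix gives, for each (i, j), the minimum total weight of any directed path from i to j (possibly empty when i = j).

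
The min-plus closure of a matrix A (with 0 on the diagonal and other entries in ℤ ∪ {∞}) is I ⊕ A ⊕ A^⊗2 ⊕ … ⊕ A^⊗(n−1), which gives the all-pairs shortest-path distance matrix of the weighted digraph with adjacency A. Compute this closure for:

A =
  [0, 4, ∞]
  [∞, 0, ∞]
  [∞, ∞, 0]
Closure =
  [0, 4, ∞]
  [∞, 0, ∞]
  [∞, ∞, 0]

This is the Floyd-Warshall all-pairs shortest-path computation. For each intermediate vertex k = 0, 1, …, 2, update dist[i][j] ← min(dist[i][j], dist[i][k] + dist[k][j]). The final matrix gives, for each (i, j), the minimum total weight of any directed path from i to j (possibly empty when i = j).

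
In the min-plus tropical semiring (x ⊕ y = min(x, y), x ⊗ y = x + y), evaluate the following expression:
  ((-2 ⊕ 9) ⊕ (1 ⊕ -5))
((-2 ⊕ 9) ⊕ (1 ⊕ -5)) = -5

Expand innermost to outermost. Recall ⊕ takes the minimum of its arguments and ⊗ takes their sum. Working out the expression ((-2 ⊕ 9) ⊕ (1 ⊕ -5)) gives -5.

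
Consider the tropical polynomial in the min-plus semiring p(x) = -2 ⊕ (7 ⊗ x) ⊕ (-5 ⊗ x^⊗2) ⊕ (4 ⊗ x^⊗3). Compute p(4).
p(4) = -2

A tropical monomial a ⊗ x^⊗i evaluates to a + i · x. Evaluating each term at x = 4:
  Term 0 contributes -2 + 0 · 4 = -2
  Term 1 contributes 7 + 1 · 4 = 11
  Term 2 contributes -5 + 2 · 4 = 3
  Term 3 contributes 4 + 3 · 4 = 16
p(4) = ⊕ of these = min[-2, 11, 3, 16] = -2.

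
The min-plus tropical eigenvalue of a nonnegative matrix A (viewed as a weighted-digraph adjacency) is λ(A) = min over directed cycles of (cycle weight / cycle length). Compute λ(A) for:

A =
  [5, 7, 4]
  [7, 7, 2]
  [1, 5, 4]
λ(A) = 5/2

Enumerate directed cycles and compute their means (weight / length). Sample:
  cycle 0 → 0: weight = 5, length = 1, mean = 5/1 ≈ 5.000
  cycle 1 → 1: weight = 7, length = 1, mean = 7/1 ≈ 7.000
  cycle 2 → 2: weight = 4, length = 1, mean = 4/1 ≈ 4.000
  cycle 0 → 1 → 0: weight = 14, length = 2, mean = 14/2 ≈ 7.000
  cycle 0 → 2 → 0: weight = 5, length = 2, mean = 5/2 ≈ 2.500
  cycle 1 → 0 → 1: weight = 14, length = 2, mean = 14/2 ≈ 7.000
Minimum mean = 2.500, attained e.g. along the cycle 0 → 2 → 0 with weight 5 and length 2. So λ(A) = 5/2 = 5/2.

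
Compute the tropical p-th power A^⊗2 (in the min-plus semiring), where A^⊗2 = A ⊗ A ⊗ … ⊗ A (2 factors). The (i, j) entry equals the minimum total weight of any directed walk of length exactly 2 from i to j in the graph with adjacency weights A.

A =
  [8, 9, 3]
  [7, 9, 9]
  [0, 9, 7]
A^⊗2 =
  [3, 12, 10]
  [9, 16, 10]
  [7, 9, 3]

Each entry (A^⊗2)_ij equals the minimum over all length-2 walks i = v_0 → v_1 → … → v_2 = j of Σ_t A[v_t][v_{t+1}]. For example, for (i, j) = (0, 2) we minimise over 3 possible intermediate vertex sequences; the minimum is 10, attained along the walk 0 → 2 → 2.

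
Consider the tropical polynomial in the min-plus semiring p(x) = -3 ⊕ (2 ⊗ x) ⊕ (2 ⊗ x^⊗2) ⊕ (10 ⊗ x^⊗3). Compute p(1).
p(1) = -3

A tropical monomial a ⊗ x^⊗i evaluates to a + i · x. Evaluating each term at x = 1:
  Term 0 contributes -3 + 0 · 1 = -3
  Term 1 contributes 2 + 1 · 1 = 3
  Term 2 contributes 2 + 2 · 1 = 4
  Term 3 contributes 10 + 3 · 1 = 13
p(1) = ⊕ of these = min[-3, 3, 4, 13] = -3.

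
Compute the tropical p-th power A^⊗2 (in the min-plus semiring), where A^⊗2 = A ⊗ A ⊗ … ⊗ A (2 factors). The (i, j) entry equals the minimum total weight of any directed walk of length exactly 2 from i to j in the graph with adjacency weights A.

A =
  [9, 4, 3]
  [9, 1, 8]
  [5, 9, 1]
A^⊗2 =
  [8, 5, 4]
  [10, 2, 9]
  [6, 9, 2]

Each entry (A^⊗2)_ij equals the minimum over all length-2 walks i = v_0 → v_1 → … → v_2 = j of Σ_t A[v_t][v_{t+1}]. For example, for (i, j) = (0, 2) we minimise over 3 possible intermediate vertex sequences; the minimum is 4, attained along the walk 0 → 2 → 2.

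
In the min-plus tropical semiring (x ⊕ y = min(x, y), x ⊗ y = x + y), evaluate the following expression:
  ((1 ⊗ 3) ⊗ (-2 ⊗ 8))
((1 ⊗ 3) ⊗ (-2 ⊗ 8)) = 10

Expand innermost to outermost. Recall ⊕ takes the minimum of its arguments and ⊗ takes their sum. Working out the expression ((1 ⊗ 3) ⊗ (-2 ⊗ 8)) gives 10.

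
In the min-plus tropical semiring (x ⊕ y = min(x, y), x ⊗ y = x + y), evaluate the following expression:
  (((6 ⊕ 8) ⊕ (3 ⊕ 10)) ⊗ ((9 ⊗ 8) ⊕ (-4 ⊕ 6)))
(((6 ⊕ 8) ⊕ (3 ⊕ 10)) ⊗ ((9 ⊗ 8) ⊕ (-4 ⊕ 6))) = -1

Expand innermost to outermost. Recall ⊕ takes the minimum of its arguments and ⊗ takes their sum. Working out the expression (((6 ⊕ 8) ⊕ (3 ⊕ 10)) ⊗ ((9 ⊗ 8) ⊕ (-4 ⊕ 6))) gives -1.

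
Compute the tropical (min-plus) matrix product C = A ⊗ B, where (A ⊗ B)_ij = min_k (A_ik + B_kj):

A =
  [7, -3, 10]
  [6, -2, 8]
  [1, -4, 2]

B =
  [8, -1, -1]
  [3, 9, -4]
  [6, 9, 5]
A ⊗ B =
  [0, 6, -7]
  [1, 5, -6]
  [-1, 0, -8]

Apply the min-plus product entry-by-entry:
  C[0][0] = min over k of (A[0][0] + B[0][0] = 7 + 8 = 15, A[0][1] + B[1][0] = -3 + 3 = 0, A[0][2] + B[2][0] = 10 + 6 = 16) = 0 (attained at k = 1)
  C[0][1] = min over k of (A[0][0] + B[0][1] = 7 + -1 = 6, A[0][1] + B[1][1] = -3 + 9 = 6, A[0][2] + B[2][1] = 10 + 9 = 19) = 6 (attained at k = 0)
  C[0][2] = min over k of (A[0][0] + B[0][2] = 7 + -1 = 6, A[0][1] + B[1][2] = -3 + -4 = -7, A[0][2] + B[2][2] = 10 + 5 = 15) = -7 (attained at k = 1)
  C[1][0] = min over k of (A[1][0] + B[0][0] = 6 + 8 = 14, A[1][1] + B[1][0] = -2 + 3 = 1, A[1][2] + B[2][0] = 8 + 6 = 14) = 1 (attained at k = 1)
  C[1][1] = min over k of (A[1][0] + B[0][1] = 6 + -1 = 5, A[1][1] + B[1][1] = -2 + 9 = 7, A[1][2] + B[2][1] = 8 + 9 = 17) = 5 (attained at k = 0)
  C[1][2] = min over k of (A[1][0] + B[0][2] = 6 + -1 = 5, A[1][1] + B[1][2] = -2 + -4 = -6, A[1][2] + B[2][2] = 8 + 5 = 13) = -6 (attained at k = 1)
  C[2][0] = min over k of (A[2][0] + B[0][0] = 1 + 8 = 9, A[2][1] + B[1][0] = -4 + 3 = -1, A[2][2] + B[2][0] = 2 + 6 = 8) = -1 (attained at k = 1)
  C[2][1] = min over k of (A[2][0] + B[0][1] = 1 + -1 = 0, A[2][1] + B[1][1] = -4 + 9 = 5, A[2][2] + B[2][1] = 2 + 9 = 11) = 0 (attained at k = 0)
  C[2][2] = min over k of (A[2][0] + B[0][2] = 1 + -1 = 0, A[2][1] + B[1][2] = -4 + -4 = -8, A[2][2] + B[2][2] = 2 + 5 = 7) = -8 (attained at k = 1)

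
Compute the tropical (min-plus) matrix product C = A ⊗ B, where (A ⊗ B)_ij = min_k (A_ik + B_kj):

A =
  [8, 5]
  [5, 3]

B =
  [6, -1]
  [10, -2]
A ⊗ B =
  [14, 3]
  [11, 1]

Apply the min-plus product entry-by-entry:
  C[0][0] = min over k of (A[0][0] + B[0][0] = 8 + 6 = 14, A[0][1] + B[1][0] = 5 + 10 = 15) = 14 (attained at k = 0)
  C[0][1] = min over k of (A[0][0] + B[0][1] = 8 + -1 = 7, A[0][1] + B[1][1] = 5 + -2 = 3) = 3 (attained at k = 1)
  C[1][0] = min over k of (A[1][0] + B[0][0] = 5 + 6 = 11, A[1][1] + B[1][0] = 3 + 10 = 13) = 11 (attained at k = 0)
  C[1][1] = min over k of (A[1][0] + B[0][1] = 5 + -1 = 4, A[1][1] + B[1][1] = 3 + -2 = 1) = 1 (attained at k = 1)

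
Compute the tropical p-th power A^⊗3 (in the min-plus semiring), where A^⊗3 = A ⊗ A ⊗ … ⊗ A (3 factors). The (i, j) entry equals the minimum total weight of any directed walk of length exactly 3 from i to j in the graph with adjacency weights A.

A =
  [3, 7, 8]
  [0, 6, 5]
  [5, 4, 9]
A^⊗3 =
  [9, 13, 14]
  [6, 10, 11]
  [7, 11, 12]

Each entry (A^⊗3)_ij equals the minimum over all length-3 walks i = v_0 → v_1 → … → v_3 = j of Σ_t A[v_t][v_{t+1}]. For example, for (i, j) = (0, 2) we minimise over 9 possible intermediate vertex sequences; the minimum is 14, attained along the walk 0 → 0 → 0 → 2.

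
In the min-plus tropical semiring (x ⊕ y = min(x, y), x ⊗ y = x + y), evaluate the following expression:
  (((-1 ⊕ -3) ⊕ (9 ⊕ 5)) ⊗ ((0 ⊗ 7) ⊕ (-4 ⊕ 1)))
(((-1 ⊕ -3) ⊕ (9 ⊕ 5)) ⊗ ((0 ⊗ 7) ⊕ (-4 ⊕ 1))) = -7

Expand innermost to outermost. Recall ⊕ takes the minimum of its arguments and ⊗ takes their sum. Working out the expression (((-1 ⊕ -3) ⊕ (9 ⊕ 5)) ⊗ ((0 ⊗ 7) ⊕ (-4 ⊕ 1))) gives -7.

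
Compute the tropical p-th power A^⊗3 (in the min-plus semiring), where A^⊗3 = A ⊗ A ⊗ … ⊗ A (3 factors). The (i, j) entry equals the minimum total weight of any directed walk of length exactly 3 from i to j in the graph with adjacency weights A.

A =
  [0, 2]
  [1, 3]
A^⊗3 =
  [0, 2]
  [1, 3]

Each entry (A^⊗3)_ij equals the minimum over all length-3 walks i = v_0 → v_1 → … → v_3 = j of Σ_t A[v_t][v_{t+1}]. For example, for (i, j) = (0, 1) we minimise over 4 possible intermediate vertex sequences; the minimum is 2, attained along the walk 0 → 0 → 0 → 1.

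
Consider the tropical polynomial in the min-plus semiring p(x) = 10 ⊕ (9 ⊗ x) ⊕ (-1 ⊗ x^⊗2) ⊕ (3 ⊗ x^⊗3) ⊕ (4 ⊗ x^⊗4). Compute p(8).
p(8) = 10

A tropical monomial a ⊗ x^⊗i evaluates to a + i · x. Evaluating each term at x = 8:
  Term 0 contributes 10 + 0 · 8 = 10
  Term 1 contributes 9 + 1 · 8 = 17
  Term 2 contributes -1 + 2 · 8 = 15
  Term 3 contributes 3 + 3 · 8 = 27
  Term 4 contributes 4 + 4 · 8 = 36
p(8) = ⊕ of these = min[10, 17, 15, 27, 36] = 10.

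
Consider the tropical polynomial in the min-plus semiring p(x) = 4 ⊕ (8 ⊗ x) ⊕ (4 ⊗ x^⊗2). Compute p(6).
p(6) = 4

A tropical monomial a ⊗ x^⊗i evaluates to a + i · x. Evaluating each term at x = 6:
  Term 0 contributes 4 + 0 · 6 = 4
  Term 1 contributes 8 + 1 · 6 = 14
  Term 2 contributes 4 + 2 · 6 = 16
p(6) = ⊕ of these = min[4, 14, 16] = 4.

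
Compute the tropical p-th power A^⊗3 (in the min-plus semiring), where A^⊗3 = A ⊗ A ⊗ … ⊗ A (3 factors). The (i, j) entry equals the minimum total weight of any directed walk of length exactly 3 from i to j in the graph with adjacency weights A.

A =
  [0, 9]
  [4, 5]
A^⊗3 =
  [0, 9]
  [4, 13]

Each entry (A^⊗3)_ij equals the minimum over all length-3 walks i = v_0 → v_1 → … → v_3 = j of Σ_t A[v_t][v_{t+1}]. For example, for (i, j) = (0, 1) we minimise over 4 possible intermediate vertex sequences; the minimum is 9, attained along the walk 0 → 0 → 0 → 1.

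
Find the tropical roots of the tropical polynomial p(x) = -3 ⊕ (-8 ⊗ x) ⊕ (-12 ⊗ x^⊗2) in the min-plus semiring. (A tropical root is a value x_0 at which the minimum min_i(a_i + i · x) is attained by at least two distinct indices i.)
Roots: {4, 5}

Each tropical root is a break point of the lower envelope of the lines y = a_i + i · x (there are 3 lines, with slopes 0, 1, ..., 2). Only the lines that attain the minimum somewhere contribute to roots; other lines are dominated. Here the surviving (envelope) indices are i = 2, i = 1, i = 0.
Intersections between consecutive envelope lines give the roots: for adjacent envelope indices i < j the intersection is x = (a_i − a_j) / (j − i). Reading off the sorted break points: {4, 5}.
Verification: at each break x_0, at least two indices attain the minimum of min_i(a_i + i · x_0).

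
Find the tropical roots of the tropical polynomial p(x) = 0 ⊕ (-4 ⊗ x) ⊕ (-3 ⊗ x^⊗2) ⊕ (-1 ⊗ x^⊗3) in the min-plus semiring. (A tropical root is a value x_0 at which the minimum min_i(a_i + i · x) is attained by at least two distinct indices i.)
Roots: {-2, -1, 4}

Each tropical root is a break point of the lower envelope of the lines y = a_i + i · x (there are 4 lines, with slopes 0, 1, ..., 3). Only the lines that attain the minimum somewhere contribute to roots; other lines are dominated. Here the surviving (envelope) indices are i = 3, i = 2, i = 1, i = 0.
Intersections between consecutive envelope lines give the roots: for adjacent envelope indices i < j the intersection is x = (a_i − a_j) / (j − i). Reading off the sorted break points: {-2, -1, 4}.
Verification: at each break x_0, at least two indices attain the minimum of min_i(a_i + i · x_0).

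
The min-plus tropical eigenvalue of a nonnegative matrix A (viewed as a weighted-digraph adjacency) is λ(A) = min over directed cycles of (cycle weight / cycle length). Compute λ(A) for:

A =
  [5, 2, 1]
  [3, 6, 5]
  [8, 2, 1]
λ(A) = 1

Enumerate directed cycles and compute their means (weight / length). Sample:
  cycle 0 → 0: weight = 5, length = 1, mean = 5/1 ≈ 5.000
  cycle 1 → 1: weight = 6, length = 1, mean = 6/1 ≈ 6.000
  cycle 2 → 2: weight = 1, length = 1, mean = 1/1 ≈ 1.000
  cycle 0 → 1 → 0: weight = 5, length = 2, mean = 5/2 ≈ 2.500
  cycle 0 → 2 → 0: weight = 9, length = 2, mean = 9/2 ≈ 4.500
  cycle 1 → 0 → 1: weight = 5, length = 2, mean = 5/2 ≈ 2.500
Minimum mean = 1.000, attained e.g. along the cycle 2 → 2 with weight 1 and length 1. So λ(A) = 1/1 = 1.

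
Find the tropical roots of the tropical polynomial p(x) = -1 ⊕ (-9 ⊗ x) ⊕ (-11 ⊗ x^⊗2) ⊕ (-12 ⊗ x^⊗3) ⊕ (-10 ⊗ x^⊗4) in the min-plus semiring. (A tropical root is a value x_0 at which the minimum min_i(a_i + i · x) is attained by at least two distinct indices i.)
Roots: {-2, 1, 2, 8}

Each tropical root is a break point of the lower envelope of the lines y = a_i + i · x (there are 5 lines, with slopes 0, 1, ..., 4). Only the lines that attain the minimum somewhere contribute to roots; other lines are dominated. Here the surviving (envelope) indices are i = 4, i = 3, i = 2, i = 1, i = 0.
Intersections between consecutive envelope lines give the roots: for adjacent envelope indices i < j the intersection is x = (a_i − a_j) / (j − i). Reading off the sorted break points: {-2, 1, 2, 8}.
Verification: at each break x_0, at least two indices attain the minimum of min_i(a_i + i · x_0).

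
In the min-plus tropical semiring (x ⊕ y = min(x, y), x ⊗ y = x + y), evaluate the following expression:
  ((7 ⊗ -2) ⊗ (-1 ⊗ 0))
((7 ⊗ -2) ⊗ (-1 ⊗ 0)) = 4

Expand innermost to outermost. Recall ⊕ takes the minimum of its arguments and ⊗ takes their sum. Working out the expression ((7 ⊗ -2) ⊗ (-1 ⊗ 0)) gives 4.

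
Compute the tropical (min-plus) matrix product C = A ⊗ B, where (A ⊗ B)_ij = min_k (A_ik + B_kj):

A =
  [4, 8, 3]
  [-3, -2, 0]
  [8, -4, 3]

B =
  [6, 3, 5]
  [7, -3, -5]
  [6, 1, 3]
A ⊗ B =
  [9, 4, 3]
  [3, -5, -7]
  [3, -7, -9]

Apply the min-plus product entry-by-entry:
  C[0][0] = min over k of (A[0][0] + B[0][0] = 4 + 6 = 10, A[0][1] + B[1][0] = 8 + 7 = 15, A[0][2] + B[2][0] = 3 + 6 = 9) = 9 (attained at k = 2)
  C[0][1] = min over k of (A[0][0] + B[0][1] = 4 + 3 = 7, A[0][1] + B[1][1] = 8 + -3 = 5, A[0][2] + B[2][1] = 3 + 1 = 4) = 4 (attained at k = 2)
  C[0][2] = min over k of (A[0][0] + B[0][2] = 4 + 5 = 9, A[0][1] + B[1][2] = 8 + -5 = 3, A[0][2] + B[2][2] = 3 + 3 = 6) = 3 (attained at k = 1)
  C[1][0] = min over k of (A[1][0] + B[0][0] = -3 + 6 = 3, A[1][1] + B[1][0] = -2 + 7 = 5, A[1][2] + B[2][0] = 0 + 6 = 6) = 3 (attained at k = 0)
  C[1][1] = min over k of (A[1][0] + B[0][1] = -3 + 3 = 0, A[1][1] + B[1][1] = -2 + -3 = -5, A[1][2] + B[2][1] = 0 + 1 = 1) = -5 (attained at k = 1)
  C[1][2] = min over k of (A[1][0] + B[0][2] = -3 + 5 = 2, A[1][1] + B[1][2] = -2 + -5 = -7, A[1][2] + B[2][2] = 0 + 3 = 3) = -7 (attained at k = 1)
  C[2][0] = min over k of (A[2][0] + B[0][0] = 8 + 6 = 14, A[2][1] + B[1][0] = -4 + 7 = 3, A[2][2] + B[2][0] = 3 + 6 = 9) = 3 (attained at k = 1)
  C[2][1] = min over k of (A[2][0] + B[0][1] = 8 + 3 = 11, A[2][1] + B[1][1] = -4 + -3 = -7, A[2][2] + B[2][1] = 3 + 1 = 4) = -7 (attained at k = 1)
  C[2][2] = min over k of (A[2][0] + B[0][2] = 8 + 5 = 13, A[2][1] + B[1][2] = -4 + -5 = -9, A[2][2] + B[2][2] = 3 + 3 = 6) = -9 (attained at k = 1)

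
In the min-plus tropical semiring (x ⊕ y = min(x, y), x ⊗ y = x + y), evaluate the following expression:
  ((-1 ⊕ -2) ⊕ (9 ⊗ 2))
((-1 ⊕ -2) ⊕ (9 ⊗ 2)) = -2

Expand innermost to outermost. Recall ⊕ takes the minimum of its arguments and ⊗ takes their sum. Working out the expression ((-1 ⊕ -2) ⊕ (9 ⊗ 2)) gives -2.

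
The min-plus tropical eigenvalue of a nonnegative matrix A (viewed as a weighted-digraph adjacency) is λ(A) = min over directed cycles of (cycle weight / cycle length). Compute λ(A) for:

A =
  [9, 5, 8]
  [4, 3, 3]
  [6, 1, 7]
λ(A) = 2

Enumerate directed cycles and compute their means (weight / length). Sample:
  cycle 0 → 0: weight = 9, length = 1, mean = 9/1 ≈ 9.000
  cycle 1 → 1: weight = 3, length = 1, mean = 3/1 ≈ 3.000
  cycle 2 → 2: weight = 7, length = 1, mean = 7/1 ≈ 7.000
  cycle 0 → 1 → 0: weight = 9, length = 2, mean = 9/2 ≈ 4.500
  cycle 0 → 2 → 0: weight = 14, length = 2, mean = 14/2 ≈ 7.000
  cycle 1 → 0 → 1: weight = 9, length = 2, mean = 9/2 ≈ 4.500
Minimum mean = 2.000, attained e.g. along the cycle 1 → 2 → 1 with weight 4 and length 2. So λ(A) = 4/2 = 2.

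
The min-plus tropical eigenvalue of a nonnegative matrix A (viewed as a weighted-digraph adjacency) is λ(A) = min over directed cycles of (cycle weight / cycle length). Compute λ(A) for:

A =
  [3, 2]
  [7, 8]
λ(A) = 3

Enumerate directed cycles and compute their means (weight / length). Sample:
  cycle 0 → 0: weight = 3, length = 1, mean = 3/1 ≈ 3.000
  cycle 1 → 1: weight = 8, length = 1, mean = 8/1 ≈ 8.000
  cycle 0 → 1 → 0: weight = 9, length = 2, mean = 9/2 ≈ 4.500
  cycle 1 → 0 → 1: weight = 9, length = 2, mean = 9/2 ≈ 4.500
Minimum mean = 3.000, attained e.g. along the cycle 0 → 0 with weight 3 and length 1. So λ(A) = 3/1 = 3.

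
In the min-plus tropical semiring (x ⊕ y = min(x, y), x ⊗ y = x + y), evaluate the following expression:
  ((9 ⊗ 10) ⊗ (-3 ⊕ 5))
((9 ⊗ 10) ⊗ (-3 ⊕ 5)) = 16

Expand innermost to outermost. Recall ⊕ takes the minimum of its arguments and ⊗ takes their sum. Working out the expression ((9 ⊗ 10) ⊗ (-3 ⊕ 5)) gives 16.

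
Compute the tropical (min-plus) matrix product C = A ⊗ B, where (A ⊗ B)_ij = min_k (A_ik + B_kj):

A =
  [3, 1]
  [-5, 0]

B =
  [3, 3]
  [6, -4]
A ⊗ B =
  [6, -3]
  [-2, -4]

Apply the min-plus product entry-by-entry:
  C[0][0] = min over k of (A[0][0] + B[0][0] = 3 + 3 = 6, A[0][1] + B[1][0] = 1 + 6 = 7) = 6 (attained at k = 0)
  C[0][1] = min over k of (A[0][0] + B[0][1] = 3 + 3 = 6, A[0][1] + B[1][1] = 1 + -4 = -3) = -3 (attained at k = 1)
  C[1][0] = min over k of (A[1][0] + B[0][0] = -5 + 3 = -2, A[1][1] + B[1][0] = 0 + 6 = 6) = -2 (attained at k = 0)
  C[1][1] = min over k of (A[1][0] + B[0][1] = -5 + 3 = -2, A[1][1] + B[1][1] = 0 + -4 = -4) = -4 (attained at k = 1)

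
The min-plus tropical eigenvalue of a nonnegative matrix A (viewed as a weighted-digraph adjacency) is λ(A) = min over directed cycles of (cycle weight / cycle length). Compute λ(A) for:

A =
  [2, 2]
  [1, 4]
λ(A) = 3/2

Enumerate directed cycles and compute their means (weight / length). Sample:
  cycle 0 → 0: weight = 2, length = 1, mean = 2/1 ≈ 2.000
  cycle 1 → 1: weight = 4, length = 1, mean = 4/1 ≈ 4.000
  cycle 0 → 1 → 0: weight = 3, length = 2, mean = 3/2 ≈ 1.500
  cycle 1 → 0 → 1: weight = 3, length = 2, mean = 3/2 ≈ 1.500
Minimum mean = 1.500, attained e.g. along the cycle 0 → 1 → 0 with weight 3 and length 2. So λ(A) = 3/2 = 3/2.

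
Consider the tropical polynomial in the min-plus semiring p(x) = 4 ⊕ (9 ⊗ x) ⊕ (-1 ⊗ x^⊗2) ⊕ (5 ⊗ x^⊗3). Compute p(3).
p(3) = 4

A tropical monomial a ⊗ x^⊗i evaluates to a + i · x. Evaluating each term at x = 3:
  Term 0 contributes 4 + 0 · 3 = 4
  Term 1 contributes 9 + 1 · 3 = 12
  Term 2 contributes -1 + 2 · 3 = 5
  Term 3 contributes 5 + 3 · 3 = 14
p(3) = ⊕ of these = min[4, 12, 5, 14] = 4.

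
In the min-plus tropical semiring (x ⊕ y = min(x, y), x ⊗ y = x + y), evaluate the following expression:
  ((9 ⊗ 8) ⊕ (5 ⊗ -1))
((9 ⊗ 8) ⊕ (5 ⊗ -1)) = 4

Expand innermost to outermost. Recall ⊕ takes the minimum of its arguments and ⊗ takes their sum. Working out the expression ((9 ⊗ 8) ⊕ (5 ⊗ -1)) gives 4.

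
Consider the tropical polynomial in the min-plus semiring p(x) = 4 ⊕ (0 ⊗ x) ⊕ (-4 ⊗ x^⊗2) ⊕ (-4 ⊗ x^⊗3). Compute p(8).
p(8) = 4

A tropical monomial a ⊗ x^⊗i evaluates to a + i · x. Evaluating each term at x = 8:
  Term 0 contributes 4 + 0 · 8 = 4
  Term 1 contributes 0 + 1 · 8 = 8
  Term 2 contributes -4 + 2 · 8 = 12
  Term 3 contributes -4 + 3 · 8 = 20
p(8) = ⊕ of these = min[4, 8, 12, 20] = 4.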